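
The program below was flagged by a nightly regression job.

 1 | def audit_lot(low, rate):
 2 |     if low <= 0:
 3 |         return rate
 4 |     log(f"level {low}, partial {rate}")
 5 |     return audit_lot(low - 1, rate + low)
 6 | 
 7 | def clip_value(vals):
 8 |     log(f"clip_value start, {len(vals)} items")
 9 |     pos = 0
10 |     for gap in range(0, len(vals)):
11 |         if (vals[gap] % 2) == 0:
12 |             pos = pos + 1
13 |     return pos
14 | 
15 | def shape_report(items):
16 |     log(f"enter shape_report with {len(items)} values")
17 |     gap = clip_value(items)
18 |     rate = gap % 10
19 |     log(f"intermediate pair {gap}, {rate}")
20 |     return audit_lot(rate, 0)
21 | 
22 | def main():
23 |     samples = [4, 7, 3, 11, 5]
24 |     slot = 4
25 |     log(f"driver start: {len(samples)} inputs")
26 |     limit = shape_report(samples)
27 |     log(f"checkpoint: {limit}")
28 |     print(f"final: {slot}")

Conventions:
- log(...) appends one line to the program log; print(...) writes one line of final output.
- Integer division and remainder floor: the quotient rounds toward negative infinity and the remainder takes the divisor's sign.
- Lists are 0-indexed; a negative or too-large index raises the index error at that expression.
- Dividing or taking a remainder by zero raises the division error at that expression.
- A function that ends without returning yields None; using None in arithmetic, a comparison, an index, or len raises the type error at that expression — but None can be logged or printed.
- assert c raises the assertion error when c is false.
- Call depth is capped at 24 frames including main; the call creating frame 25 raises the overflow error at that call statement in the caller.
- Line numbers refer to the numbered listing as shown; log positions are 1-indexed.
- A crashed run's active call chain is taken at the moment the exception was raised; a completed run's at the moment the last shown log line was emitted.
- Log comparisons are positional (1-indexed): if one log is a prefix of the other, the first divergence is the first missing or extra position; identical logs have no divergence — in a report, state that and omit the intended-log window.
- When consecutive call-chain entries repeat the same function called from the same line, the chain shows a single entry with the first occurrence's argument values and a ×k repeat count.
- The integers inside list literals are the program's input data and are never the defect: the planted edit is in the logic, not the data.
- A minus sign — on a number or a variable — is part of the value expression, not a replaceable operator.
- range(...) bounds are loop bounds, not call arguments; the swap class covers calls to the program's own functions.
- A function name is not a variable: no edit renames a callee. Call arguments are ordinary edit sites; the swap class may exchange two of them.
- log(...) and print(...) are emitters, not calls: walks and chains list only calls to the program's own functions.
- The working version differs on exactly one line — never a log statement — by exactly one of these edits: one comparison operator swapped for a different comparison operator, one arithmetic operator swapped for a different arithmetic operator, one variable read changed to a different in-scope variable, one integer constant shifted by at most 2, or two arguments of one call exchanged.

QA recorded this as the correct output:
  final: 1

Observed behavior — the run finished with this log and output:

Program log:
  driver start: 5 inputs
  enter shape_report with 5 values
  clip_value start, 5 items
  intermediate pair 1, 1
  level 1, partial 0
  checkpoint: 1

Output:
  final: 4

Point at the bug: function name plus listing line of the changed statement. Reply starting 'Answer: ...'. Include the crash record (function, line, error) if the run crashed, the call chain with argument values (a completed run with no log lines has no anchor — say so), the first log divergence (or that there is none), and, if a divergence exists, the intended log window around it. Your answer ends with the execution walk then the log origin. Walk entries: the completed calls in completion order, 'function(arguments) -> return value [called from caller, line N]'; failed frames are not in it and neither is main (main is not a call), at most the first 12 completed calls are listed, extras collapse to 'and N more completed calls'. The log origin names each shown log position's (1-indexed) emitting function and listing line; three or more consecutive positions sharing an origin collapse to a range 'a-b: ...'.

Answer: the defect is in main at line 28.
Core observation: The two runs log identically and part ways only at the printed values.
Call chain: main.
First divergence: there is none — every log position agrees.
Execution walk:
  clip_value([4, 7, 3, 11, 5]) -> 1  [called from shape_report, line 17]
  audit_lot(0, 1) -> 1  [called from audit_lot, line 5]
  audit_lot(1, 0) -> 1  [called from shape_report, line 20]
  shape_report([4, 7, 3, 11, 5]) -> 1  [called from main, line 26]
Origin of each log line:
  1: emitted by main (line 25)
  2: emitted by shape_report (line 16)
  3: emitted by clip_value (line 8)
  4: emitted by shape_report (line 19)
  5: emitted by audit_lot (line 4)
  6: emitted by main (line 27)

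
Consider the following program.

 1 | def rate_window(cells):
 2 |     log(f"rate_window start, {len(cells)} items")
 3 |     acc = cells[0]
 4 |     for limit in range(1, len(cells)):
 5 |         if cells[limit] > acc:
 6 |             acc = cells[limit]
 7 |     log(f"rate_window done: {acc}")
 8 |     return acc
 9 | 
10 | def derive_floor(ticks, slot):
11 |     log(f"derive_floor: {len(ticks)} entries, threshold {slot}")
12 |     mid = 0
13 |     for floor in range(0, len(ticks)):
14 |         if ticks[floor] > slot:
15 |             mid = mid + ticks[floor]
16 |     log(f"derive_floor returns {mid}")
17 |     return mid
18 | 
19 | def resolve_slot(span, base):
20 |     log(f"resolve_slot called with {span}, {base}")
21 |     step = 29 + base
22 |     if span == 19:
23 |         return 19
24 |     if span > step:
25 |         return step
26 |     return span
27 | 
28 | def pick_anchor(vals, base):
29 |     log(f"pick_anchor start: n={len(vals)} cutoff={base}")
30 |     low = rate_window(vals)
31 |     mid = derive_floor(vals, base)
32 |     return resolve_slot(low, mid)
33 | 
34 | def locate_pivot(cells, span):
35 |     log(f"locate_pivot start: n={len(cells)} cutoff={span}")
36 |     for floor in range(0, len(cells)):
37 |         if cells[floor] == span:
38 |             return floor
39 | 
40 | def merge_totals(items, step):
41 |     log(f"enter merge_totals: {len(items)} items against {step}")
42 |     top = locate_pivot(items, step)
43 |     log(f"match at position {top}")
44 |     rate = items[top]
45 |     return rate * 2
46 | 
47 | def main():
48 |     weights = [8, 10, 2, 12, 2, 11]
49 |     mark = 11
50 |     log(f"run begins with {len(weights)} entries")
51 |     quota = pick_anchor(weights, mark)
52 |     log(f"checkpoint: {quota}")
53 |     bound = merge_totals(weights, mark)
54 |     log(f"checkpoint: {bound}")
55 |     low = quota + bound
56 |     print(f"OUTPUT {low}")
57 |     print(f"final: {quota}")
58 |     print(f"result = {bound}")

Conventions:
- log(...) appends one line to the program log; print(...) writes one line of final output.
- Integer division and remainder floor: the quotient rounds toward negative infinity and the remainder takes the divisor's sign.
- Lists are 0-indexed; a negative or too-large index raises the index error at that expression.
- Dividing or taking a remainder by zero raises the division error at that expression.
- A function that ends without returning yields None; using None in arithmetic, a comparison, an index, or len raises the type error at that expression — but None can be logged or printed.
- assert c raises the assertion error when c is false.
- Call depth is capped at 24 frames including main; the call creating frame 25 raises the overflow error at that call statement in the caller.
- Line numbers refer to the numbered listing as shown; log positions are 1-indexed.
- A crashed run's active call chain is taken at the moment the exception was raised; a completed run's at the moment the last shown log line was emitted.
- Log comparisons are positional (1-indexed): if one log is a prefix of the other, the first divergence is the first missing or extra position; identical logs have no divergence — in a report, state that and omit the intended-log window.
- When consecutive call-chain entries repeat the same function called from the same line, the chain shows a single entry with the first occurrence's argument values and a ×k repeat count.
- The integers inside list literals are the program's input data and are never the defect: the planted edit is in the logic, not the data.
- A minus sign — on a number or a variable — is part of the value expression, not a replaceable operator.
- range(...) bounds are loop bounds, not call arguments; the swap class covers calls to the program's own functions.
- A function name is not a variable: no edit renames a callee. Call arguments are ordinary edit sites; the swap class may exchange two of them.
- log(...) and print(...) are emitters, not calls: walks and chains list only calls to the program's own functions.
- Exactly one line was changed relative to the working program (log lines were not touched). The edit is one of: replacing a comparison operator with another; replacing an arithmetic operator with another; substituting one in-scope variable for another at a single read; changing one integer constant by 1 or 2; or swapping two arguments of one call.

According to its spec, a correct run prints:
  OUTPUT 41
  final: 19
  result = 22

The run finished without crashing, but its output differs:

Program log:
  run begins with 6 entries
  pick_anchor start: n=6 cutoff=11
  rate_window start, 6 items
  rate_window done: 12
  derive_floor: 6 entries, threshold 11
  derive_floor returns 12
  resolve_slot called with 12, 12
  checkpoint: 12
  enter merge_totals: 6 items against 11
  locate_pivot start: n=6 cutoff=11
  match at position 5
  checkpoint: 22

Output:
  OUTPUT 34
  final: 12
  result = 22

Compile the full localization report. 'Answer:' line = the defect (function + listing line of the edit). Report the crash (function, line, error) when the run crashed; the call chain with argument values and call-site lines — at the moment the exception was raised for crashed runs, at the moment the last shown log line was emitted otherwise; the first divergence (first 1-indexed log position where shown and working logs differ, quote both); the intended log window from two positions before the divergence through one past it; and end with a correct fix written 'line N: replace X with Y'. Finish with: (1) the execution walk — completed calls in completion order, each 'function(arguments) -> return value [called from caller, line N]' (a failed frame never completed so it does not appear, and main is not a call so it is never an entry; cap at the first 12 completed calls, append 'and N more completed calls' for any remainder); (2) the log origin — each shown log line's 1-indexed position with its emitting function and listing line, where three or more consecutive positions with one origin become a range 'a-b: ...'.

Answer: the defect is in resolve_slot at line 22.
The tell: Everything matches until log position 8, which reads 'checkpoint: 12' in place of 'checkpoint: 19'.
Call chain: main.
First divergence: at position 8 the run shows 'checkpoint: 12' where the working version logs 'checkpoint: 19'.
Intended log window:
  6: derive_floor returns 12
  7: resolve_slot called with 12, 12
  8: checkpoint: 19
  9: enter merge_totals: 6 items against 11
Execution walk:
  rate_window([8, 10, 2, 12, 2, 11]) -> 12  [called from pick_anchor, line 30]
  derive_floor([8, 10, 2, 12, 2, 11], 11) -> 12  [called from pick_anchor, line 31]
  resolve_slot(12, 12) -> 12  [called from pick_anchor, line 32]
  pick_anchor([8, 10, 2, 12, 2, 11], 11) -> 12  [called from main, line 51]
  locate_pivot([8, 10, 2, 12, 2, 11], 11) -> 5  [called from merge_totals, line 42]
  merge_totals([8, 10, 2, 12, 2, 11], 11) -> 22  [called from main, line 53]
Origin of each log line:
  1 — main, line 50
  2 — pick_anchor, line 29
  3 — rate_window, line 2
  4 — rate_window, line 7
  5 — derive_floor, line 11
  6 — derive_floor, line 16
  7 — resolve_slot, line 20
  8 — main, line 52
  9 — merge_totals, line 41
  10 — locate_pivot, line 35
  11 — merge_totals, line 43
  12 — main, line 54
A correct fix: line 22: replace `==` with `<`.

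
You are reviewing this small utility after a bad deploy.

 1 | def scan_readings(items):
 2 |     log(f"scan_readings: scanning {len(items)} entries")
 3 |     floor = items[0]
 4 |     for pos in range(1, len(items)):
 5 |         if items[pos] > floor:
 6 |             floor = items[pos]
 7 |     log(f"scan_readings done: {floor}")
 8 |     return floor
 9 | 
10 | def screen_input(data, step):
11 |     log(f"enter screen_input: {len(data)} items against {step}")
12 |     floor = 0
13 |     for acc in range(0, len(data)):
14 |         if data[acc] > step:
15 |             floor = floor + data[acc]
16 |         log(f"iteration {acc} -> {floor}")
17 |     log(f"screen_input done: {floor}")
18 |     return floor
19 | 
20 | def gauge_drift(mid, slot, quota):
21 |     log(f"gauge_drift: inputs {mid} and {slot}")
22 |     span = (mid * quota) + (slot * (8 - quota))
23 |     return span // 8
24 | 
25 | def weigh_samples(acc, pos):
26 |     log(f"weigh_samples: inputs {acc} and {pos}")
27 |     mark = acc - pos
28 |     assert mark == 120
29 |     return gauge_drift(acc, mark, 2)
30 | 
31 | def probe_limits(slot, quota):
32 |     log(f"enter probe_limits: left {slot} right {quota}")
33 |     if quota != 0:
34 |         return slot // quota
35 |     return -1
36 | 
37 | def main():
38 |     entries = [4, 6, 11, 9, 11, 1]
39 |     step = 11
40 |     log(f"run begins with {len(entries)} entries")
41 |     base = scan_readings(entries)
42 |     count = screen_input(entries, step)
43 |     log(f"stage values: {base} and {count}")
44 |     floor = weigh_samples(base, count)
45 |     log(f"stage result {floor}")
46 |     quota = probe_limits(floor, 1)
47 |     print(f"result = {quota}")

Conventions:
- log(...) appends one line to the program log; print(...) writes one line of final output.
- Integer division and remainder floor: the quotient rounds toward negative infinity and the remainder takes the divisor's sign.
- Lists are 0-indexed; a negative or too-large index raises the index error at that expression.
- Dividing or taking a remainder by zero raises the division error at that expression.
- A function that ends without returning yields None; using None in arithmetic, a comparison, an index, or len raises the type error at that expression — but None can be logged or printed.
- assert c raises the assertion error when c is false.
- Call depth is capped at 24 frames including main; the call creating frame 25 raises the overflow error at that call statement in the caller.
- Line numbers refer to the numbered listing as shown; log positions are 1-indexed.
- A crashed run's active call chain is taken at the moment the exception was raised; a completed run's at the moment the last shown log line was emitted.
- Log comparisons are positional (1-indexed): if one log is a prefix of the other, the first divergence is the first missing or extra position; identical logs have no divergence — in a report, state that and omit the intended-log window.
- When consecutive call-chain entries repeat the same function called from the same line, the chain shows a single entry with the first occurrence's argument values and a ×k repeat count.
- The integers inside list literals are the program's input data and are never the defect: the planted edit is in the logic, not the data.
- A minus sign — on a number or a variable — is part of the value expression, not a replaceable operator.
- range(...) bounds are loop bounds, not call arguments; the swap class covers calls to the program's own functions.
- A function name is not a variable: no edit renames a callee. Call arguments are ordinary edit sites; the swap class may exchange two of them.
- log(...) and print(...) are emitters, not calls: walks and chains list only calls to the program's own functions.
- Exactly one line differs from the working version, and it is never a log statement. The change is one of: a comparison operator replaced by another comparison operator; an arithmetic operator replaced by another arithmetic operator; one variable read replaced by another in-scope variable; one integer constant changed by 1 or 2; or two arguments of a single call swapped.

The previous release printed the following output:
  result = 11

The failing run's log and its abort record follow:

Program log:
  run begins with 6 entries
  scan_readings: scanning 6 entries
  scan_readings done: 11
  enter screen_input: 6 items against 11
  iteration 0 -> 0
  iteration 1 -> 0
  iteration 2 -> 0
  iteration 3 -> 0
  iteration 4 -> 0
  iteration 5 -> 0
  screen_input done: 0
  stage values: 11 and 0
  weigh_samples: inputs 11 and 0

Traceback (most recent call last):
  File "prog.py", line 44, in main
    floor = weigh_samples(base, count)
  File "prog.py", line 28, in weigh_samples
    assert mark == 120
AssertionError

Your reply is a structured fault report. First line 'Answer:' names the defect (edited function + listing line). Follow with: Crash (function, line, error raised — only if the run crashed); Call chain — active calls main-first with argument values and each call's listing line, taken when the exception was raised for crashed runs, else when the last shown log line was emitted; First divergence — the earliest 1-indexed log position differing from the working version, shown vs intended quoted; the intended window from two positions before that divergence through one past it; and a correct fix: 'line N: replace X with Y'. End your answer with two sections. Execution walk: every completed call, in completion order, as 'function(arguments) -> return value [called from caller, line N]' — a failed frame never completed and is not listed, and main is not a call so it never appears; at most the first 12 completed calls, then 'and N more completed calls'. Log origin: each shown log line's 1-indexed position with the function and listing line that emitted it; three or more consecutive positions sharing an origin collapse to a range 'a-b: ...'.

Answer: the defect is in weigh_samples at line 28.
Key fact: The shown log is a 13-line prefix of the intended one, whose next entry is 'gauge_drift: inputs 11 and 11'.
Crash: weigh_samples, line 28, AssertionError.
Call chain: main -> weigh_samples(11, 0) (called at line 44).
First divergence: position 14 (shown log ended at 13 lines; the working version continues: 'gauge_drift: inputs 11 and 11').
Intended log window:
  12: stage values: 11 and 0
  13: weigh_samples: inputs 11 and 0
  14: gauge_drift: inputs 11 and 11
  15: stage result 11
Execution walk:
  scan_readings([4, 6, 11, 9, 11, 1]) -> 11  [called from main, line 41]
  screen_input([4, 6, 11, 9, 11, 1], 11) -> 0  [called from main, line 42]
Origin of each log line:
  1 — main, line 40
  2 — scan_readings, line 2
  3 — scan_readings, line 7
  4 — screen_input, line 11
  5-10 — screen_input, line 16
  11 — screen_input, line 17
  12 — main, line 43
  13 — weigh_samples, line 26
A correct fix: line 28: replace `==` with `<=`.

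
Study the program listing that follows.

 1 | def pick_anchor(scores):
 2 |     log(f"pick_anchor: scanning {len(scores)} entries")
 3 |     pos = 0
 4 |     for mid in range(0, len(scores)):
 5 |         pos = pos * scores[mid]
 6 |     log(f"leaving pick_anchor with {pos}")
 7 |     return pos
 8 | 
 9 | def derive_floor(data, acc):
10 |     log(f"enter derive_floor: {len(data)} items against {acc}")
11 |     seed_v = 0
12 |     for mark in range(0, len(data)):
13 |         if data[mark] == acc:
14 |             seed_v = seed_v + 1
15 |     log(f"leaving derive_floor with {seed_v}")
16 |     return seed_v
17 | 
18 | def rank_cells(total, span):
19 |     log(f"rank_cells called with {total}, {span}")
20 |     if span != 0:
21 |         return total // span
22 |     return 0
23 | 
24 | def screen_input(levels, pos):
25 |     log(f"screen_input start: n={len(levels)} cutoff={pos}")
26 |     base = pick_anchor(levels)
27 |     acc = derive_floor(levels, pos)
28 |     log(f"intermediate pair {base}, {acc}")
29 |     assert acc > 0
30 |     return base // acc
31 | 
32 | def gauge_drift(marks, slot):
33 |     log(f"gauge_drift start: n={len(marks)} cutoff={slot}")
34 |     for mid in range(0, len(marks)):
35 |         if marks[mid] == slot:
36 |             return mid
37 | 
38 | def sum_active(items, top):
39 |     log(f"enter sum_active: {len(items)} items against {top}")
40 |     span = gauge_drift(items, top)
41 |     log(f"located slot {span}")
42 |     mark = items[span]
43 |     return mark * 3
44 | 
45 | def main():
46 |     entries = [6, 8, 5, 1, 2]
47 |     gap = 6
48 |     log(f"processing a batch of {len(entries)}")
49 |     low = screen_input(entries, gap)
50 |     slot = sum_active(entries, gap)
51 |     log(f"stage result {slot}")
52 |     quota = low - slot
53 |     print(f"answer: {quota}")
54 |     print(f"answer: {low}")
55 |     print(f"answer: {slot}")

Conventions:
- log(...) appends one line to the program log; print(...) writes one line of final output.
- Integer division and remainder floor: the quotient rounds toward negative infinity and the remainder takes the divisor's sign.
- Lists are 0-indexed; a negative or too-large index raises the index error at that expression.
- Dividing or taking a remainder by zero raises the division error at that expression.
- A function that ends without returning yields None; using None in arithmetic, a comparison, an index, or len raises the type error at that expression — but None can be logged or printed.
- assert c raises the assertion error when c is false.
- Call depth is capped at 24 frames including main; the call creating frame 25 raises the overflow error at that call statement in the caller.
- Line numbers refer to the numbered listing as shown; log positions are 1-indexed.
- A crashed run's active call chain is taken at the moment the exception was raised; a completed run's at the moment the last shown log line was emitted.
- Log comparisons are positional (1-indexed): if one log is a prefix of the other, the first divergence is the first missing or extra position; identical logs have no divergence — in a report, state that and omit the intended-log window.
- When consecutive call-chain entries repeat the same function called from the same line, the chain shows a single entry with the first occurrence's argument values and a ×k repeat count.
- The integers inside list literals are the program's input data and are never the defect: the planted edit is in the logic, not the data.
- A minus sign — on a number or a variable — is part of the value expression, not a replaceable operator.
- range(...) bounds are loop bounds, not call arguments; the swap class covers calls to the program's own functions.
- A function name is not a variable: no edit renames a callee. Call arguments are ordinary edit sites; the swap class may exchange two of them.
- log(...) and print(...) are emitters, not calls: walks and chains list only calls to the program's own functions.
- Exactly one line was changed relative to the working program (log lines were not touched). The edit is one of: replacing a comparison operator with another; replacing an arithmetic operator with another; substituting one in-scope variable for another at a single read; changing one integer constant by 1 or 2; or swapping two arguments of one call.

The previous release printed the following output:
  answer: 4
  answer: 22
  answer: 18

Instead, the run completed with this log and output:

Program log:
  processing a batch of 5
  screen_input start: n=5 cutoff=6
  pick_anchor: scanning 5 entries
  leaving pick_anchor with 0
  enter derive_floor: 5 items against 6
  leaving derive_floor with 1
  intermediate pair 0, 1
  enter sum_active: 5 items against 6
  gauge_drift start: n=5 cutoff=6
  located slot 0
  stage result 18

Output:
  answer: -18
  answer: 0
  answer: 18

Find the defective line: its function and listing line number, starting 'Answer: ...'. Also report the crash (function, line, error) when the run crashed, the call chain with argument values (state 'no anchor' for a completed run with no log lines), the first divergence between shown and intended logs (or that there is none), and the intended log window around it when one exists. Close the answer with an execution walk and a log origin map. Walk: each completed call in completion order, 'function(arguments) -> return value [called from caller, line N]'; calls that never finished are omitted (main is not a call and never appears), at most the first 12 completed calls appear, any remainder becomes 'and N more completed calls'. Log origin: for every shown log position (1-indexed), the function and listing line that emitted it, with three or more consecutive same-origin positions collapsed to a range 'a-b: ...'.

Answer: the defect is in pick_anchor at line 5.
Key fact: The log first diverges at position 4: the faulty run prints 'leaving pick_anchor with 0' where the working version prints 'leaving pick_anchor with 22'.
Call chain: main.
First divergence: at position 4 the run shows 'leaving pick_anchor with 0' where the working version logs 'leaving pick_anchor with 22'.
Intended log window:
  2: screen_input start: n=5 cutoff=6
  3: pick_anchor: scanning 5 entries
  4: leaving pick_anchor with 22
  5: enter derive_floor: 5 items against 6
Execution walk:
  pick_anchor([6, 8, 5, 1, 2]) -> 0  [called from screen_input, line 26]
  derive_floor([6, 8, 5, 1, 2], 6) -> 1  [called from screen_input, line 27]
  screen_input([6, 8, 5, 1, 2], 6) -> 0  [called from main, line 49]
  gauge_drift([6, 8, 5, 1, 2], 6) -> 0  [called from sum_active, line 40]
  sum_active([6, 8, 5, 1, 2], 6) -> 18  [called from main, line 50]
Log origins:
  1 — main, line 48
  2 — screen_input, line 25
  3 — pick_anchor, line 2
  4 — pick_anchor, line 6
  5 — derive_floor, line 10
  6 — derive_floor, line 15
  7 — screen_input, line 28
  8 — sum_active, line 39
  9 — gauge_drift, line 33
  10 — sum_active, line 41
  11 — main, line 51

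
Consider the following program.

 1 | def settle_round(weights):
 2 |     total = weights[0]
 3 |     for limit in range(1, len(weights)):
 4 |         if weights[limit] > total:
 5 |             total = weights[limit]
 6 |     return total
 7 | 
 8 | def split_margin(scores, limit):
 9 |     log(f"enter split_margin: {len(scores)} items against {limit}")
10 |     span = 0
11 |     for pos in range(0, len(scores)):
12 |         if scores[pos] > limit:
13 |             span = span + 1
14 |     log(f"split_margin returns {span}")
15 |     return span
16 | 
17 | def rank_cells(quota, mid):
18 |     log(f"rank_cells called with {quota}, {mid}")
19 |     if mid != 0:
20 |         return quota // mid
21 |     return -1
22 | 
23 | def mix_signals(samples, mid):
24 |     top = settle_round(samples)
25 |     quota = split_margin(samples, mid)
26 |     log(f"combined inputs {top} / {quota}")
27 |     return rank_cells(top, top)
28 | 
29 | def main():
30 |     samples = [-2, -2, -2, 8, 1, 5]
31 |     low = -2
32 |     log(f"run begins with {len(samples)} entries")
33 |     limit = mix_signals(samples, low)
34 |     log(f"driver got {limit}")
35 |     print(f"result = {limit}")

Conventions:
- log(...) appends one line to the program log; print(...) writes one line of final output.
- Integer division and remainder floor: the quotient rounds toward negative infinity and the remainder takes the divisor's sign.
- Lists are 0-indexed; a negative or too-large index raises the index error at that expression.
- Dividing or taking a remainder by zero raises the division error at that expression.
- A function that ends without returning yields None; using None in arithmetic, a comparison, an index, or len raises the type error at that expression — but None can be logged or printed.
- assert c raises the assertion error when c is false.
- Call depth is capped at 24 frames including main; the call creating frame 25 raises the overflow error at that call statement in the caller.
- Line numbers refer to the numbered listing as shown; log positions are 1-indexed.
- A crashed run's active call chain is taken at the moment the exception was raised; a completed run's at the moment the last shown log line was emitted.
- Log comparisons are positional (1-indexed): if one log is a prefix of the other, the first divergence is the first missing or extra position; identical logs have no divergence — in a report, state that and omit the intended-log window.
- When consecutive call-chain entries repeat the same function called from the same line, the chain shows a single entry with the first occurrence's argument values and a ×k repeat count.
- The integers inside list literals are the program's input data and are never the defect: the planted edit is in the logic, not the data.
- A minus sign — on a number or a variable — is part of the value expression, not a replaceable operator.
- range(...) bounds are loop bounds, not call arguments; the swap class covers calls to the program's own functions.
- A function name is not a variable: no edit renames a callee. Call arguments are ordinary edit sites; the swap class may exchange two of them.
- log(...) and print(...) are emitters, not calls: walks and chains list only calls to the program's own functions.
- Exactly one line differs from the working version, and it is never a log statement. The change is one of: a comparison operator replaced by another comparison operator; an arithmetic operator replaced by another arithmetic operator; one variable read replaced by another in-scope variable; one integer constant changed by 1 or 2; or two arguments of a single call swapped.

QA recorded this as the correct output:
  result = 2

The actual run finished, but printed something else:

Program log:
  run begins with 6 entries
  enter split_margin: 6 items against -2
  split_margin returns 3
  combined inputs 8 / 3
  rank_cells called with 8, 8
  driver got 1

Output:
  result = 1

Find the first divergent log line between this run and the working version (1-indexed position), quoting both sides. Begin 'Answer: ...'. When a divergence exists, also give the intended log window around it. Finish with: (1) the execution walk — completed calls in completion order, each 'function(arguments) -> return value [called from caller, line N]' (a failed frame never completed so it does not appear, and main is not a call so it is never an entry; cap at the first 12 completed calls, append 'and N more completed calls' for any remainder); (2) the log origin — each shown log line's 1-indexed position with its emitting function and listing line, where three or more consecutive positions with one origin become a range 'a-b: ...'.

Answer: at position 5 the run shows 'rank_cells called with 8, 8' where the working version logs 'rank_cells called with 8, 3'.
Intended log window:
  3: split_margin returns 3
  4: combined inputs 8 / 3
  5: rank_cells called with 8, 3
  6: driver got 2
Execution walk:
  settle_round([-2, -2, -2, 8, 1, 5]) -> 8  [called from mix_signals, line 24]
  split_margin([-2, -2, -2, 8, 1, 5], -2) -> 3  [called from mix_signals, line 25]
  rank_cells(8, 8) -> 1  [called from mix_signals, line 27]
  mix_signals([-2, -2, -2, 8, 1, 5], -2) -> 1  [called from main, line 33]
Log origin:
  1: from main, line 32
  2: from split_margin, line 9
  3: from split_margin, line 14
  4: from mix_signals, line 26
  5: from rank_cells, line 18
  6: from main, line 34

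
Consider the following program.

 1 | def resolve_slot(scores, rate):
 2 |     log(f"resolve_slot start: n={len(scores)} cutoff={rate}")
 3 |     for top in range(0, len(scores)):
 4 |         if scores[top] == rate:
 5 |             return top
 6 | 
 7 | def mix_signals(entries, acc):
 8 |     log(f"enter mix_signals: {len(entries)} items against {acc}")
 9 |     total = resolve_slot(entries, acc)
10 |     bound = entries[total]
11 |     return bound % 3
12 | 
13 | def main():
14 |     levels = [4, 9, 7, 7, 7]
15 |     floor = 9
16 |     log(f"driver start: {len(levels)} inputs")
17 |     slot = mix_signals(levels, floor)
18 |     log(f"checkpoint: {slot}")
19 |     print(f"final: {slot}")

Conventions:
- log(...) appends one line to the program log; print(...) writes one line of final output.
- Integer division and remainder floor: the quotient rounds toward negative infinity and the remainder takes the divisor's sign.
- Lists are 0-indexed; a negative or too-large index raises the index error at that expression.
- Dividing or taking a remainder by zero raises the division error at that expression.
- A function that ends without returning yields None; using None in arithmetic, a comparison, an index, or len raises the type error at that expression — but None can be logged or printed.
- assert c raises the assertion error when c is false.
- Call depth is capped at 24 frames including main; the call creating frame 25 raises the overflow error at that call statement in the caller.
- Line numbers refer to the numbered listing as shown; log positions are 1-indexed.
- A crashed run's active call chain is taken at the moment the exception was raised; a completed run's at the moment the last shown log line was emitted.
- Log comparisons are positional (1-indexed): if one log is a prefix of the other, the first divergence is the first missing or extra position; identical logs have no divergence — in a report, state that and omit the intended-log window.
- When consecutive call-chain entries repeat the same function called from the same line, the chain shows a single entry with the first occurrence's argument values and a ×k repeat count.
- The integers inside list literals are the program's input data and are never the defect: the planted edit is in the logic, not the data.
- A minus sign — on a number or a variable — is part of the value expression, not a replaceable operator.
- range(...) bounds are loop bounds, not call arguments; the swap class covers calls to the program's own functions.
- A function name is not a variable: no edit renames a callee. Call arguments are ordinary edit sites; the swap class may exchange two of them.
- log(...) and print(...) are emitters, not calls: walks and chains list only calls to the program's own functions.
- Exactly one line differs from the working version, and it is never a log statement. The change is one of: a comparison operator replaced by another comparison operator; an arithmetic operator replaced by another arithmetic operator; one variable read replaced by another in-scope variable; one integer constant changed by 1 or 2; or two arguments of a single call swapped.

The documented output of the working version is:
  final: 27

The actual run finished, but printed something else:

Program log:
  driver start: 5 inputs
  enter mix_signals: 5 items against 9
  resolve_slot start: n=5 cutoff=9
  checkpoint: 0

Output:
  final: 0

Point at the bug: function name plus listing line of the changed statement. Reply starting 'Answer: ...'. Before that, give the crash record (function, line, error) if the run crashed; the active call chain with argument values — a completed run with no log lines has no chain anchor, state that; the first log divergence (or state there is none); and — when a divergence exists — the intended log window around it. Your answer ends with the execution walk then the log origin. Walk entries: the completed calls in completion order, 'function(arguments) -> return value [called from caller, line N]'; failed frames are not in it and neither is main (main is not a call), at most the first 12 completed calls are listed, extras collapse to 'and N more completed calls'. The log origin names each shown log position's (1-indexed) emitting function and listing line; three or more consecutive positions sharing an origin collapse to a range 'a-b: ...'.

Answer: the defect is in mix_signals at line 11.
Core observation: At log position 4 the runs split — shown 'checkpoint: 0', but the working version logs 'checkpoint: 27'.
Call chain: main.
First divergence: position 4; shown 'checkpoint: 0' vs intended 'checkpoint: 27'.
Intended log window:
  2: enter mix_signals: 5 items against 9
  3: resolve_slot start: n=5 cutoff=9
  4: checkpoint: 27
Execution walk:
  resolve_slot([4, 9, 7, 7, 7], 9) -> 1  [called from mix_signals, line 9]
  mix_signals([4, 9, 7, 7, 7], 9) -> 0  [called from main, line 17]
Log line origins:
  1: emitted by main (line 16)
  2: emitted by mix_signals (line 8)
  3: emitted by resolve_slot (line 2)
  4: emitted by main (line 18)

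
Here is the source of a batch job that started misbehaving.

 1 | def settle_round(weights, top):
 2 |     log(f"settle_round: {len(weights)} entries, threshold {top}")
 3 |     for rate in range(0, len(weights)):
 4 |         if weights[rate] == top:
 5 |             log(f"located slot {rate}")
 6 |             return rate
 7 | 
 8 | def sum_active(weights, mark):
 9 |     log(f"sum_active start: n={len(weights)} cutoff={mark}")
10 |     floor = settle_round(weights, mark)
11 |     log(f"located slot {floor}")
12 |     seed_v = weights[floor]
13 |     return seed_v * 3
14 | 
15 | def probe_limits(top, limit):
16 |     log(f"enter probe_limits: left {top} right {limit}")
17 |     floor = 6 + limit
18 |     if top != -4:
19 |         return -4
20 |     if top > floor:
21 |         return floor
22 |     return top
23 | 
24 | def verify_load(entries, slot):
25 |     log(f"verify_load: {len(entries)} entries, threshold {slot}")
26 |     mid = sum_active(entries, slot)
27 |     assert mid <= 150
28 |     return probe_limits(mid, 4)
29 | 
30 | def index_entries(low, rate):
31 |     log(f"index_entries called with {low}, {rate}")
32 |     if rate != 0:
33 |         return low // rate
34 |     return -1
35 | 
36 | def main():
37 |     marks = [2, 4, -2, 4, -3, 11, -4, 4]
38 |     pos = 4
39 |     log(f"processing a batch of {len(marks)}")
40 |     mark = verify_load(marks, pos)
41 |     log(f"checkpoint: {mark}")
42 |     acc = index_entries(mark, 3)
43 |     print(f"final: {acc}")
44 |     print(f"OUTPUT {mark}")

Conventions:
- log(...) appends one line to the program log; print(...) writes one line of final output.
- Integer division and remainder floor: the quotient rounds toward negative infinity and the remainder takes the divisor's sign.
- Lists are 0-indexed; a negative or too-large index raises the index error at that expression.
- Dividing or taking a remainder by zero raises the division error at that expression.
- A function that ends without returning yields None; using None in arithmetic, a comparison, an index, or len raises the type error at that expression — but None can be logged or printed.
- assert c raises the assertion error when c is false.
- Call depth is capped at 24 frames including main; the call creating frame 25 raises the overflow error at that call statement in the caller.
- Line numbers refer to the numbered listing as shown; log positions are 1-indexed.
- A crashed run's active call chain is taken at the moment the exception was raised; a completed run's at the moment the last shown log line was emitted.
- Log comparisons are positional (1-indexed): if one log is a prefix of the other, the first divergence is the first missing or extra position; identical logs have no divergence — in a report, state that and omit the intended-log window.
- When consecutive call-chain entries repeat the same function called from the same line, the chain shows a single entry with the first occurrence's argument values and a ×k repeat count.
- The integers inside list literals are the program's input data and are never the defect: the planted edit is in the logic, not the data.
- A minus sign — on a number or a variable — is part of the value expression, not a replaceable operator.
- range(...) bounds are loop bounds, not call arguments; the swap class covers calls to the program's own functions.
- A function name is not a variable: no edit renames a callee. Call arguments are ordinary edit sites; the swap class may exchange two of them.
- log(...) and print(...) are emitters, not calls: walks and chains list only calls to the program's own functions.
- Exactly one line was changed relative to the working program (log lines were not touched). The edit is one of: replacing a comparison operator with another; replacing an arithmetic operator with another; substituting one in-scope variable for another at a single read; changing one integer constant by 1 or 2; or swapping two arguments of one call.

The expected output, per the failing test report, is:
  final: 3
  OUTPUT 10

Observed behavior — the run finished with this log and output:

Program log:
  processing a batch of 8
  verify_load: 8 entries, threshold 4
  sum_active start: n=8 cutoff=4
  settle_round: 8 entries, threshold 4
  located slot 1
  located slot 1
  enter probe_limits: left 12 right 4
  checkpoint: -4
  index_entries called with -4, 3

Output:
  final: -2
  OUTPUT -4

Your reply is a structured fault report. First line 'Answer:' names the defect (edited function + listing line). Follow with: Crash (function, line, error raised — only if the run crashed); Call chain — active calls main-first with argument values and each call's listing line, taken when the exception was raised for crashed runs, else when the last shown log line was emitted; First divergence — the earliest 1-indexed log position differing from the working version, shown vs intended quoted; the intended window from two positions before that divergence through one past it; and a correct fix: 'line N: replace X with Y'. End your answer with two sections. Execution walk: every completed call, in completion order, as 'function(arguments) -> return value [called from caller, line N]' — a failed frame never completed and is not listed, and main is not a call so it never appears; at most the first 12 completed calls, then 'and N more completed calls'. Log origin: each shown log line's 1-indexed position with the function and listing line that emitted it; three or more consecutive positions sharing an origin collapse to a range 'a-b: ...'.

Answer: the defect is in probe_limits at line 18.
The tell: Log line 8 is where behavior first shows: 'checkpoint: -4' appears instead of 'checkpoint: 10'.
Call chain: main -> index_entries(-4, 3) (called at line 42).
First divergence: position 8 — the shown line 'checkpoint: -4' should read 'checkpoint: 10'.
Intended log window:
  6: located slot 1
  7: enter probe_limits: left 12 right 4
  8: checkpoint: 10
  9: index_entries called with 10, 3
Execution walk:
  settle_round([2, 4, -2, 4, -3, 11, -4, 4], 4) -> 1  [called from sum_active, line 10]
  sum_active([2, 4, -2, 4, -3, 11, -4, 4], 4) -> 12  [called from verify_load, line 26]
  probe_limits(12, 4) -> -4  [called from verify_load, line 28]
  verify_load([2, 4, -2, 4, -3, 11, -4, 4], 4) -> -4  [called from main, line 40]
  index_entries(-4, 3) -> -2  [called from main, line 42]
Log line origins:
  1 — main, line 39
  2 — verify_load, line 25
  3 — sum_active, line 9
  4 — settle_round, line 2
  5 — settle_round, line 5
  6 — sum_active, line 11
  7 — probe_limits, line 16
  8 — main, line 41
  9 — index_entries, line 31
A correct fix: line 18: replace `!=` with `<`.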